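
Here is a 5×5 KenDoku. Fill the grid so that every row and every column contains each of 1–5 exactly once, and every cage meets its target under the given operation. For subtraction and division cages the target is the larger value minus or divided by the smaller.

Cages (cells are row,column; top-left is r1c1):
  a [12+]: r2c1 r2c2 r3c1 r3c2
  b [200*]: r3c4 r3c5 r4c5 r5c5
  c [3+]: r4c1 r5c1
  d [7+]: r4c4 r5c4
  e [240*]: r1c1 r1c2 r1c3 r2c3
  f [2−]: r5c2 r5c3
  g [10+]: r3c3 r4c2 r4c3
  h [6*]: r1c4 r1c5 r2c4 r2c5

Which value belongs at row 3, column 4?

Cage e needs product 240; hence r2c3 = 4.
The 4 cells of cage b must have product 200, leaving r3c4 = 5.
The only place for 1 in row 4 is r4c1.
Column 1 now contains 1, so r5c1 = 2.
In row 2, 5 can only go at r2c1, so r2c1 = 5.
The only place for 2 in row 1 is r1c4.
The 4 cells of cage h must have product 6, so r1c5 = 1.
2 is placed in column 4, leaving r2c4 = 1.
Cage h needs product 6, leaving r2c5 = 3.
3 is placed in row 2, so r2c2 = 2.
The 4 cells of cage a must have sum 12, so r3c1 = 4.
Cage a needs sum 12, leaving r3c2 = 1.
Row 3 now contains 4, leaving r3c5 = 2.
4 is placed in column 1; hence r1c1 = 3.
Cage e needs product 240, which forces r1c2 = 4.
Cage e needs product 240, so r1c3 = 5.
Row 3 already has 2, leaving r3c3 = 3.
Cage g has sum 10, leaving r4c2 = 5.
Cage g needs sum 10; hence r4c3 = 2.
5 is placed in row 4, so r4c5 = 4.
Column 2 now contains 5, so r5c2 = 3.
Column 3 already has 3, leaving r5c3 = 1.
3 is placed in row 5, leaving r5c4 = 4.
Column 5 already has 4; hence r5c5 = 5.
Row 4 now contains 4, so r4c4 = 3.
Completed grid: 3 4 5 2 1 / 5 2 4 1 3 / 4 1 3 5 2 / 1 5 2 3 4 / 2 3 1 4 5.

5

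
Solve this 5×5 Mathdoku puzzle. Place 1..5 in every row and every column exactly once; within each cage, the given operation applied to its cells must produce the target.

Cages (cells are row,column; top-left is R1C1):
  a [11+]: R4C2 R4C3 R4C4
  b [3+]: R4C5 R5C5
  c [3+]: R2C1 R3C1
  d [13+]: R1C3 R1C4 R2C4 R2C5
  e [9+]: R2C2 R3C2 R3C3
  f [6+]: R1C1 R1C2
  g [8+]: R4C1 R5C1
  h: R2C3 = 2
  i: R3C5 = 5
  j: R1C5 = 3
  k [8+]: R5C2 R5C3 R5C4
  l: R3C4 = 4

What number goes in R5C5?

Cage j is given, so R1C5 = 3.
Cage h is a single given cell, so R2C3 = 2.
L is a freebie, which forces R3C4 = 4.
I is a freebie, which forces R3C5 = 5.
2 is placed in row 2, so R2C1 = 1.
Row 2 now contains 1; hence R2C5 = 4.
Cage c's pair has sum 3, which forces R3C1 = 2.
Row 2 already has 4; hence R2C2 = 5.
Cage d has sum 13; hence R2C4 = 3.
Row 4 needs a 1, and only R4C5 is open for it.
1 is placed in column 5, so R5C5 = 2.
Cage k needs sum 8, so R5C4 = 1.
The only place for 3 in row 4 is R4C1.
Column 1 already has 3, so R5C1 = 5.
5 is placed in column 1, leaving R1C1 = 4.
The two cells of cage f must have sum 6; hence R1C2 = 2.
Row 1 now contains 4; hence R1C3 = 1.
Row 1 now contains 2; hence R1C4 = 5.
1 is placed in column 3; hence R3C3 = 3.
2 is placed in column 2, which forces R4C2 = 4.
Row 4 now contains 4, which forces R4C3 = 5.
5 is placed in column 4, leaving R4C4 = 2.
4 is placed in column 2, leaving R5C2 = 3.
3 is placed in column 3, leaving R5C3 = 4.
Row 3 now contains 3; hence R3C2 = 1.
Completed grid: 4 2 1 5 3 / 1 5 2 3 4 / 2 1 3 4 5 / 3 4 5 2 1 / 5 3 4 1 2.

2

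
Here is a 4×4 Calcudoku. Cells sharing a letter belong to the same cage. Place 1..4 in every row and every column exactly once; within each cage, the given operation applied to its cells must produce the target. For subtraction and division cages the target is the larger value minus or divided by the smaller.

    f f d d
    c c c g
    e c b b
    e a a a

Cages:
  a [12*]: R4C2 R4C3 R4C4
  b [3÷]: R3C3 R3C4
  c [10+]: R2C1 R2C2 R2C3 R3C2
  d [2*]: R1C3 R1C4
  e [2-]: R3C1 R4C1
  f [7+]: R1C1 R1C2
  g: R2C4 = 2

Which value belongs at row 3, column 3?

Cage g is a single given cell, so R2C4 = 2.
The two cells of cage d must have product 2, leaving R1C3 = 2.
Column 4 now contains 2, which forces R1C4 = 1.
Cage c needs sum 10, which forces R3C2 = 2.
Column 4 already has 1, so R3C4 = 3.
3 is placed in column 4; hence R4C4 = 4.
Row 3 now contains 3, leaving R3C3 = 1.
Column 3 now contains 1, so R4C3 = 3.
Column 3 already has 3; hence R2C3 = 4.
Row 3 now contains 1, which forces R3C1 = 4.
Row 4 now contains 3, so R4C1 = 2.
Row 4 now contains 3, which forces R4C2 = 1.
4 is placed in column 1, which forces R1C1 = 3.
The two cells of cage f must have sum 7; hence R1C2 = 4.
The 4 cells of cage c must have sum 10, so R2C1 = 1.
1 is placed in column 2, so R2C2 = 3.
The full grid is 3 4 2 1 / 1 3 4 2 / 4 2 1 3 / 2 1 3 4.

1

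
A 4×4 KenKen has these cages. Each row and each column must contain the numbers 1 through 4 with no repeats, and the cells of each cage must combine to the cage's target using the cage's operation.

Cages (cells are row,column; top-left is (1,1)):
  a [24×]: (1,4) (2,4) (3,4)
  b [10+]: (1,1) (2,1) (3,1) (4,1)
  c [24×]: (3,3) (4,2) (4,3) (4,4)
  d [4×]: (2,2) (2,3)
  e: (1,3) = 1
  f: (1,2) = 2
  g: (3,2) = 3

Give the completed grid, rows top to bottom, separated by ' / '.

Cage f is a single given cell, leaving (1,2) = 2.
Cage e is a single given cell, leaving (1,3) = 1.
Column 3 already has 1, leaving (2,3) = 4.
Cage g is given, so (3,2) = 3.
Row 3 already has 3, leaving (3,3) = 2.
Row 3 already has 2; hence (3,4) = 4.
Column 3 now contains 2, so (4,3) = 3.
4 is placed in column 4, which forces (1,4) = 3.
Row 2 now contains 4; hence (2,2) = 1.
Cage a has product 24, which forces (2,4) = 2.
4 is placed in row 3, leaving (3,1) = 1.
The 4 cells of cage c must have product 24; hence (4,2) = 4.
Cage c needs product 24; hence (4,4) = 1.
Row 1 already has 3, which forces (1,1) = 4.
2 is placed in row 2, so (2,1) = 3.
4 is placed in row 4; hence (4,1) = 2.

4 2 1 3 / 3 1 4 2 / 1 3 2 4 / 2 4 3 1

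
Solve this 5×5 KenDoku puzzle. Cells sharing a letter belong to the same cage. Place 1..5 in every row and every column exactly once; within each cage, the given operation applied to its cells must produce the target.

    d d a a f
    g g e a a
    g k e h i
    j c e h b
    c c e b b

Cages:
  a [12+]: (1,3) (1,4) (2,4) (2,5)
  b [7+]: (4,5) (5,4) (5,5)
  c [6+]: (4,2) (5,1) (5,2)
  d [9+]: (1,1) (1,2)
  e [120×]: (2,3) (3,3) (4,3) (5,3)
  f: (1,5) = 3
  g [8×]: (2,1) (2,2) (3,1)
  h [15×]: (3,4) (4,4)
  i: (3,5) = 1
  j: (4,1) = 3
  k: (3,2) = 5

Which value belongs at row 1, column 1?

Cage f is given, which forces (1,5) = 3.
K is a freebie, which forces (3,2) = 5.
5 is placed in row 3; hence (3,4) = 3.
Cage i is a single given cell, which forces (3,5) = 1.
J is a freebie, so (4,1) = 3.
Column 4 already has 3, so (4,4) = 5.
The two cells of cage d must have sum 9, which forces (1,1) = 5.
Column 2 already has 5, so (1,2) = 4.
Column 2 already has 4, so (5,2) = 3.
Row 5 already has 3; hence (5,3) = 5.
Cage b has sum 7; hence (5,4) = 1.
Cage a needs sum 12; hence (1,3) = 1.
Column 4 now contains 1, leaving (1,4) = 2.
Column 3 already has 5, so (2,3) = 3.
The 4 cells of cage a must have sum 12, leaving (2,4) = 4.
Cage a has sum 12; hence (2,5) = 5.
Cage c needs sum 6, leaving (4,2) = 1.
1 is placed in row 5, so (5,1) = 2.
2 is placed in row 5, so (5,5) = 4.
Column 1 already has 2; hence (2,1) = 1.
Column 2 already has 1; hence (2,2) = 2.
Column 1 already has 2, leaving (3,1) = 4.
Row 3 now contains 4; hence (3,3) = 2.
2 is placed in column 3, leaving (4,3) = 4.
4 is placed in column 5, leaving (4,5) = 2.
The full grid is 5 4 1 2 3 / 1 2 3 4 5 / 4 5 2 3 1 / 3 1 4 5 2 / 2 3 5 1 4.

5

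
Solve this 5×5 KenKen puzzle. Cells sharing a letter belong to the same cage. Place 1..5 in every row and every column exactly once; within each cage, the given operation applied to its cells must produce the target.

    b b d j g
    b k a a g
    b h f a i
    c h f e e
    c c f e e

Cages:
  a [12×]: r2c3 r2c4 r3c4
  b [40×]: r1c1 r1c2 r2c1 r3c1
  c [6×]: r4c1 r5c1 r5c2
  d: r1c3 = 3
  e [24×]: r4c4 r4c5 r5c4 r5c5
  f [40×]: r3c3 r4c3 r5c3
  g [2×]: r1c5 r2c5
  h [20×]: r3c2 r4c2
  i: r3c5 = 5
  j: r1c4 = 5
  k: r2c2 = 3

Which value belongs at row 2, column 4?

4

Cage d is a single given cell, leaving r1c3 = 3.
J is a freebie, so r1c4 = 5.
K is a freebie, which forces r2c2 = 3.
I is a freebie, so r3c5 = 5.
Cage b needs product 40, leaving r2c1 = 5.
5 is placed in row 3; hence r3c2 = 4.
Row 3 now contains 4, which forces r3c3 = 2.
Cage a needs product 12, so r3c4 = 3.
The two cells of cage h must have product 20, leaving r4c2 = 5.
5 is placed in row 4, leaving r4c3 = 4.
4 is placed in column 3, leaving r5c3 = 5.
The 4 cells of cage b must have product 40, so r1c1 = 4.
The 4 cells of cage b must have product 40, leaving r1c2 = 2.
Row 1 now contains 2, so r1c5 = 1.
4 is placed in column 3, leaving r2c3 = 1.
Cage a needs product 12, leaving r2c4 = 4.
1 is placed in column 5, so r2c5 = 2.
Row 3 now contains 2, leaving r3c1 = 1.
Column 5 now contains 2; hence r4c5 = 3.
Column 2 now contains 2, leaving r5c2 = 1.
Row 5 already has 1, leaving r5c4 = 2.
Column 5 already has 3; hence r5c5 = 4.
Row 4 already has 3; hence r4c1 = 2.
Column 4 now contains 2; hence r4c4 = 1.
Row 5 now contains 2, so r5c1 = 3.
Filled in: 4 2 3 5 1 / 5 3 1 4 2 / 1 4 2 3 5 / 2 5 4 1 3 / 3 1 5 2 4.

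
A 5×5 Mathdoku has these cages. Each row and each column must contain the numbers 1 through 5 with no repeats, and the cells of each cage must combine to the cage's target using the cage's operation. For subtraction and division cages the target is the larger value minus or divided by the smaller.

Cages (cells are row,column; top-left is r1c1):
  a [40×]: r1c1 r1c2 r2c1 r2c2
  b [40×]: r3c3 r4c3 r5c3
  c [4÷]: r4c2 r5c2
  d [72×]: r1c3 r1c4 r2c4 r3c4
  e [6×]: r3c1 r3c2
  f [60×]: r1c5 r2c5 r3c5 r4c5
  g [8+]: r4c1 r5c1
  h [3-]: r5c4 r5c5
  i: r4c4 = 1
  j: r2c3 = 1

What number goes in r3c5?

Cage d has product 72, leaving r1c3 = 3.
Cage j is given, leaving r2c3 = 1.
Cage i is given, so r4c4 = 1.
Row 4 now contains 1; hence r4c2 = 4.
Cage c needs two cells with quotient 4, which forces r5c2 = 1.
The 4 cells of cage a must have product 40; hence r1c1 = 1.
The 4 cells of cage a must have product 40, which forces r2c1 = 4.
Cage f has product 60, which forces r1c5 = 4.
The 4 cells of cage f must have product 60, leaving r3c5 = 1.
Row 1 now contains 4, so r1c4 = 2.
Cage d needs product 72, so r2c4 = 3.
Row 2 now contains 3; hence r2c5 = 5.
Cage d needs product 72, leaving r3c4 = 4.
Column 5 already has 5, leaving r4c5 = 3.
Column 4 already has 2; hence r5c4 = 5.
Column 5 already has 5, leaving r5c5 = 2.
2 is placed in row 1, which forces r1c2 = 5.
5 is placed in row 2, so r2c2 = 2.
Column 2 already has 2, leaving r3c2 = 3.
Row 4 now contains 3, leaving r4c1 = 5.
5 is placed in row 4, leaving r4c3 = 2.
Row 5 already has 5, leaving r5c1 = 3.
Row 5 now contains 2, leaving r5c3 = 4.
Row 3 now contains 3, leaving r3c1 = 2.
Column 3 already has 2; hence r3c3 = 5.
The full grid is 1 5 3 2 4 / 4 2 1 3 5 / 2 3 5 4 1 / 5 4 2 1 3 / 3 1 4 5 2.

1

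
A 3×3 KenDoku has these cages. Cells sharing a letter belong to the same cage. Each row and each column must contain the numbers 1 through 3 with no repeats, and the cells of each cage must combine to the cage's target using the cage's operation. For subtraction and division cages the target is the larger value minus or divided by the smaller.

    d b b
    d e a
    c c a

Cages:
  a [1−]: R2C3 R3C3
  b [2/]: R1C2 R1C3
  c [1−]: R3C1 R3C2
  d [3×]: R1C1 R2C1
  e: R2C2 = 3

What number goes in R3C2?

1

Cage e is given, so R2C2 = 3.
Cage d's pair has product 3, so R1C1 = 3.
Row 2 now contains 3; hence R2C1 = 1.
Row 2 already has 1, so R2C3 = 2.
Column 1 already has 1, leaving R3C1 = 2.
Row 3 already has 2, leaving R3C2 = 1.
1 is placed in row 3, so R3C3 = 3.
1 is placed in column 2, which forces R1C2 = 2.
Column 3 already has 2, leaving R1C3 = 1.
Completed grid: 3 2 1 / 1 3 2 / 2 1 3.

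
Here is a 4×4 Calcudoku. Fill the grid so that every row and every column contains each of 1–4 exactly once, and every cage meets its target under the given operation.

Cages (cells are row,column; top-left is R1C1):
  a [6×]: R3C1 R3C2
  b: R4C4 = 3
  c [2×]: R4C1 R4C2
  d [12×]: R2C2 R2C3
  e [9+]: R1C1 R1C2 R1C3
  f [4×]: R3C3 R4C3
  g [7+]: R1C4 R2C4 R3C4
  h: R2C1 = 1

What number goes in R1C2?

H is a freebie, leaving R2C1 = 1.
1 is placed in column 1; hence R4C1 = 2.
Row 4 already has 2, which forces R4C2 = 1.
Row 4 now contains 1; hence R4C3 = 4.
Cage b is a single given cell, which forces R4C4 = 3.
Cage d's pair has product 12, which forces R2C2 = 4.
Column 3 already has 4, leaving R2C3 = 3.
4 is placed in row 2, which forces R2C4 = 2.
Column 1 now contains 2; hence R3C1 = 3.
Cage a needs two cells with product 6, so R3C2 = 2.
Column 3 already has 4, leaving R3C3 = 1.
1 is placed in row 3, which forces R3C4 = 4.
3 is placed in column 1, so R1C1 = 4.
Column 2 already has 2; hence R1C2 = 3.
Column 3 now contains 3, so R1C3 = 2.
Column 4 already has 4, leaving R1C4 = 1.
Completed grid: 4 3 2 1 / 1 4 3 2 / 3 2 1 4 / 2 1 4 3.

3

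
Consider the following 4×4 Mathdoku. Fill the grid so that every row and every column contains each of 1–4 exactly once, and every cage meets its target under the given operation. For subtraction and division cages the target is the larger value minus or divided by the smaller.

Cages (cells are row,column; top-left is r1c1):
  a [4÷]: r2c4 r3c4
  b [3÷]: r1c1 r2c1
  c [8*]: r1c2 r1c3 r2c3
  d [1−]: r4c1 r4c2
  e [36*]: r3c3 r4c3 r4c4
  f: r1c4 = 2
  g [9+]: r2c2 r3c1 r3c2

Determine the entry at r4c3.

4

Cage f is a single given cell, so r1c4 = 2.
Cage e needs product 36, which forces r3c3 = 3.
Cage e has product 36, which forces r4c3 = 4.
Cage e has product 36; hence r4c4 = 3.
The 3 cells of cage c must have product 8, so r1c2 = 4.
4 is placed in column 3, leaving r1c3 = 1.
Column 2 already has 4, which forces r2c2 = 3.
Cage c has product 8, leaving r2c3 = 2.
Row 1 already has 1, so r1c1 = 3.
Row 2 already has 3, so r2c1 = 1.
Row 2 already has 1; hence r2c4 = 4.
Cage g needs sum 9, so r3c1 = 4.
Cage g needs sum 9; hence r3c2 = 2.
4 is placed in column 4, so r3c4 = 1.
1 is placed in column 1; hence r4c1 = 2.
Column 2 already has 2, so r4c2 = 1.
The full grid is 3 4 1 2 / 1 3 2 4 / 4 2 3 1 / 2 1 4 3.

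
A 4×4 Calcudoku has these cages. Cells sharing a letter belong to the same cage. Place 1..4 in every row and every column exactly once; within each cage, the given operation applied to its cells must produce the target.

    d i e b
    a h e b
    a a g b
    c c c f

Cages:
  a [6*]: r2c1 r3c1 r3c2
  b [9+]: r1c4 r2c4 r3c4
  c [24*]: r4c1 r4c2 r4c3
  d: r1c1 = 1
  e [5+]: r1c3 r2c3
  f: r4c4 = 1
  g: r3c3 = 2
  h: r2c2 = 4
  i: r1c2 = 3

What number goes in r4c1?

Cage d is a single given cell, which forces r1c1 = 1.
Cage i is a single given cell, so r1c2 = 3.
Cage h is given, leaving r2c2 = 4.
G is a freebie, so r3c3 = 2.
Column 2 now contains 4, so r4c2 = 2.
F is a freebie, which forces r4c4 = 1.
Column 3 now contains 2; hence r1c3 = 4.
Row 1 now contains 4, which forces r1c4 = 2.
Cage a has product 6, leaving r2c1 = 2.
Cage e's pair has sum 5, leaving r2c3 = 1.
2 is placed in column 4; hence r2c4 = 3.
Row 3 now contains 2; hence r3c1 = 3.
Row 3 now contains 2; hence r3c2 = 1.
3 is placed in column 4, leaving r3c4 = 4.
3 is placed in column 1; hence r4c1 = 4.
4 is placed in column 3, leaving r4c3 = 3.
Completed grid: 1 3 4 2 / 2 4 1 3 / 3 1 2 4 / 4 2 3 1.

4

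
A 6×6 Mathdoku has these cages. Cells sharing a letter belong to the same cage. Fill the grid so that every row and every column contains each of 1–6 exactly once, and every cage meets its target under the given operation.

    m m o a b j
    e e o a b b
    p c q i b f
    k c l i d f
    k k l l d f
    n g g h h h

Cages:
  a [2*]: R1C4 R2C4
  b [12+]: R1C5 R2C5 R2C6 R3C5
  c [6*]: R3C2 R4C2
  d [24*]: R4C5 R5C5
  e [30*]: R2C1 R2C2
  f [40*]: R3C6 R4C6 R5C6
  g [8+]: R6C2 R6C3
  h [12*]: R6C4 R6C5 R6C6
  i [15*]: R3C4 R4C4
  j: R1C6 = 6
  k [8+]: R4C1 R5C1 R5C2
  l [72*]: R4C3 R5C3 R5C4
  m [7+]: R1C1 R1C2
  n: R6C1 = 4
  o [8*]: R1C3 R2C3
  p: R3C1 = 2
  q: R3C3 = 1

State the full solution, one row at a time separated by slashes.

3 4 2 1 5 6 / 6 5 4 2 1 3 / 2 6 1 5 3 4 / 5 1 6 3 4 2 / 1 2 3 4 6 5 / 4 3 5 6 2 1

Cage j is given; hence R1C6 = 6.
Cage p is a single given cell, leaving R3C1 = 2.
Q is a freebie, which forces R3C3 = 1.
Cage n is a single given cell, leaving R6C1 = 4.
The only place for 5 in column 3 is R6C3.
The two cells of cage g must have sum 8, so R6C2 = 3.
Column 2 now contains 3, so R3C2 = 6.
Cage c's pair has product 6; hence R4C2 = 1.
The two cells of cage e must have product 30, leaving R2C1 = 6.
Column 2 already has 6, which forces R2C2 = 5.
The 3 cells of cage k must have sum 8; hence R5C1 = 1.
Row 4 needs a 2, and only R4C6 is open for it.
Column 6 now contains 2, so R6C6 = 1.
Row 5 needs a 5, and only R5C6 is open for it.
Column 6 already has 5; hence R3C6 = 4.
Column 6 now contains 4, so R2C6 = 3.
The only place for 1 in row 1 is R1C4.
Column 4 now contains 1, which forces R2C4 = 2.
Column 4 now contains 2, so R6C4 = 6.
Row 6 already has 6, which forces R6C5 = 2.
The two cells of cage o must have product 8, which forces R1C3 = 2.
Row 2 now contains 2, so R2C3 = 4.
Cage b needs sum 12; hence R2C5 = 1.
Cage m needs two cells with sum 7, leaving R1C1 = 3.
Row 1 now contains 2, so R1C2 = 4.
Row 1 already has 3, so R1C5 = 5.
Column 5 already has 5, leaving R3C5 = 3.
Column 1 now contains 3, which forces R4C1 = 5.
5 is placed in row 4, leaving R4C4 = 3.
Column 2 now contains 4; hence R5C2 = 2.
Cage l needs product 72, which forces R5C4 = 4.
Row 5 now contains 4, which forces R5C5 = 6.
3 is placed in row 3, which forces R3C4 = 5.
Row 4 now contains 3; hence R4C3 = 6.
Column 5 now contains 6, so R4C5 = 4.
Row 5 already has 6; hence R5C3 = 3.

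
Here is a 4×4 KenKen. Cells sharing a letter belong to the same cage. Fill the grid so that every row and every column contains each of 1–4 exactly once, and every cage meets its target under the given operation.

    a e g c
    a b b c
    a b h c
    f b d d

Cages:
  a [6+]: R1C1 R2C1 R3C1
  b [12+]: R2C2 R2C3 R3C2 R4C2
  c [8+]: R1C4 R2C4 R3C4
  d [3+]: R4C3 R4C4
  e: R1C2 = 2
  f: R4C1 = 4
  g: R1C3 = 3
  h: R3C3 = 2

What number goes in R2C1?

2

Cage e is a single given cell, leaving R1C2 = 2.
G is a freebie; hence R1C3 = 3.
Column 3 now contains 3; hence R2C3 = 4.
H is a freebie; hence R3C3 = 2.
Cage f is a single given cell, which forces R4C1 = 4.
Column 3 already has 2, so R4C3 = 1.
Row 4 now contains 1, leaving R4C4 = 2.
Row 1 now contains 3, which forces R1C1 = 1.
Row 1 already has 1, leaving R1C4 = 4.
The 3 cells of cage a must have sum 6, which forces R2C1 = 2.
Cage b has sum 12; hence R2C2 = 1.
1 is placed in row 2, leaving R2C4 = 3.
Cage a needs sum 6, which forces R3C1 = 3.
Cage b needs sum 12; hence R3C2 = 4.
Column 4 already has 3, which forces R3C4 = 1.
Row 4 now contains 1; hence R4C2 = 3.
Filled in: 1 2 3 4 / 2 1 4 3 / 3 4 2 1 / 4 3 1 2.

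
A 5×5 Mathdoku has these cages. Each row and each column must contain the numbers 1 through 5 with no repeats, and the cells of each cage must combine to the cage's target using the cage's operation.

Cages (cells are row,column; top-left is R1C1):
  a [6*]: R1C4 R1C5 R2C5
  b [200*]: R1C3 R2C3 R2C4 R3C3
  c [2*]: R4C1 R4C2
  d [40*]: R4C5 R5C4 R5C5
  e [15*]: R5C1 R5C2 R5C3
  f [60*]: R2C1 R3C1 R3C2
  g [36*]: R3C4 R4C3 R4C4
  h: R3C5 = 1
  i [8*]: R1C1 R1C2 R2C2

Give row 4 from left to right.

Cage b needs product 200, so R2C4 = 5.
Cage g needs product 36, so R3C4 = 3.
H is a freebie, so R3C5 = 1.
The 3 cells of cage g must have product 36; hence R4C3 = 3.
Cage g has product 36, which forces R4C4 = 4.
4 is placed in column 4, so R5C4 = 2.
Column 4 already has 2, leaving R1C4 = 1.
The 3 cells of cage f must have product 60, which forces R2C1 = 3.
3 is placed in row 2; hence R2C5 = 2.
Cage d needs product 40, leaving R4C5 = 5.
The 3 cells of cage d must have product 40; hence R5C5 = 4.
Column 5 already has 2, so R1C5 = 3.
Cage i has product 8, which forces R2C2 = 1.
Row 2 now contains 2, which forces R2C3 = 4.
Column 2 now contains 1, leaving R4C2 = 2.
Cage e has product 15, leaving R5C2 = 3.
Cage i needs product 8; hence R1C1 = 2.
Column 2 now contains 2, leaving R1C2 = 4.
Row 1 now contains 2; hence R1C3 = 5.
Column 2 already has 4, so R3C2 = 5.
Column 3 now contains 5, so R3C3 = 2.
Row 4 already has 2; hence R4C1 = 1.
Column 1 now contains 1; hence R5C1 = 5.
Column 3 now contains 5, so R5C3 = 1.
5 is placed in row 3; hence R3C1 = 4.
Filled in: 2 4 5 1 3 / 3 1 4 5 2 / 4 5 2 3 1 / 1 2 3 4 5 / 5 3 1 2 4.

1 2 3 4 5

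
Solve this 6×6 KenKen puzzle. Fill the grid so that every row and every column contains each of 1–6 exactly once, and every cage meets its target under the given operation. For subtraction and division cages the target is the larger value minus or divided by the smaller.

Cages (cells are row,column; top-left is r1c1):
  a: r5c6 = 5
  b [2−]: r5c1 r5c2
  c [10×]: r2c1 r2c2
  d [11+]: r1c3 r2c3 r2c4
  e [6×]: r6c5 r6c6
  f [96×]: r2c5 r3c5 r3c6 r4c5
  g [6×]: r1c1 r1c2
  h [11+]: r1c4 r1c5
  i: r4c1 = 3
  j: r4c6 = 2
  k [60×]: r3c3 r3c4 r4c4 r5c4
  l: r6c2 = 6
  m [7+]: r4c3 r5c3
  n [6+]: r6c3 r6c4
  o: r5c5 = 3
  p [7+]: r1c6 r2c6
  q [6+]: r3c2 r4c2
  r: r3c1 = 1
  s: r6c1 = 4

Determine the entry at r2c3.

R is a freebie, which forces r3c1 = 1.
I is a freebie, leaving r4c1 = 3.
J is a freebie, leaving r4c6 = 2.
Cage o is a single given cell, so r5c5 = 3.
Cage a is given; hence r5c6 = 5.
Cage s is a single given cell, leaving r6c1 = 4.
Cage l is given; hence r6c2 = 6.
The 4 cells of cage f must have product 96; hence r3c5 = 6.
Column 6 now contains 2; hence r3c6 = 4.
Cage b's pair has difference 2, which forces r5c2 = 4.
The two cells of cage e must have product 6, which forces r6c5 = 2.
Cage e needs two cells with product 6, which forces r6c6 = 3.
Cage h's pair has sum 11, leaving r1c4 = 6.
Column 5 now contains 6, leaving r1c5 = 5.
Row 1 now contains 6; hence r1c6 = 1.
Column 6 already has 1, leaving r2c6 = 6.
Cage q's pair has sum 6, which forces r3c2 = 5.
Column 2 now contains 4, so r4c2 = 1.
Row 4 now contains 1, which forces r4c5 = 4.
Row 1 now contains 6; hence r1c1 = 2.
Row 1 already has 1; hence r1c2 = 3.
3 is placed in row 1, so r1c3 = 4.
Cage c needs two cells with product 10, so r2c1 = 5.
Column 2 now contains 5, so r2c2 = 2.
Row 2 already has 2, which forces r2c3 = 3.
Row 2 now contains 3, leaving r2c4 = 4.
Column 5 now contains 4, so r2c5 = 1.
The 4 cells of cage k must have product 60, which forces r3c3 = 2.
Cage k needs product 60, which forces r3c4 = 3.
4 is placed in row 4, leaving r4c4 = 5.
Column 1 already has 2, which forces r5c1 = 6.
Column 3 now contains 2, so r5c3 = 1.
Cage k has product 60, so r5c4 = 2.
Column 3 already has 1, so r6c3 = 5.
Column 4 already has 5; hence r6c4 = 1.
Row 4 now contains 5, which forces r4c3 = 6.
Completed grid: 2 3 4 6 5 1 / 5 2 3 4 1 6 / 1 5 2 3 6 4 / 3 1 6 5 4 2 / 6 4 1 2 3 5 / 4 6 5 1 2 3.

3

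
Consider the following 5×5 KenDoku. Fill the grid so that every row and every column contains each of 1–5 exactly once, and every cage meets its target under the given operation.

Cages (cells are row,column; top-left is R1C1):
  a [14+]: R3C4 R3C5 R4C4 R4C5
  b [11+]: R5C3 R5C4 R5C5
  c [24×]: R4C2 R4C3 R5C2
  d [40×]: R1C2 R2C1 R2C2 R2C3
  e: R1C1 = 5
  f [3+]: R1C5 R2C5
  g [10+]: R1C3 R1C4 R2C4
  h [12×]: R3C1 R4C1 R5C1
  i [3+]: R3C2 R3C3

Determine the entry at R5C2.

3

Cage e is given; hence R1C1 = 5.
Row 2 needs a 3, and only R2C4 is open for it.
Cage g has sum 10; hence R1C3 = 3.
The 3 cells of cage g must have sum 10, leaving R1C4 = 4.
Row 5 needs a 1, and only R5C1 is open for it.
Row 4 needs a 1, and only R4C4 is open for it.
The 4 cells of cage a must have sum 14; hence R3C4 = 5.
The 4 cells of cage a must have sum 14, leaving R3C5 = 3.
The 4 cells of cage a must have sum 14, which forces R4C5 = 5.
Column 4 already has 5, so R5C4 = 2.
2 is placed in row 5, leaving R5C5 = 4.
Row 3 already has 3, which forces R3C1 = 4.
Cage h has product 12, so R4C1 = 3.
4 is placed in row 5, leaving R5C2 = 3.
4 is placed in row 5, so R5C3 = 5.
Cage d has product 40, leaving R1C2 = 1.
Row 1 now contains 1, which forces R1C5 = 2.
4 is placed in column 1, leaving R2C1 = 2.
Cage d has product 40, so R2C2 = 5.
Cage d has product 40, which forces R2C3 = 4.
2 is placed in column 5; hence R2C5 = 1.
Column 2 already has 1, so R3C2 = 2.
Row 3 now contains 2; hence R3C3 = 1.
2 is placed in column 2, leaving R4C2 = 4.
Column 3 already has 4, which forces R4C3 = 2.
Filled in: 5 1 3 4 2 / 2 5 4 3 1 / 4 2 1 5 3 / 3 4 2 1 5 / 1 3 5 2 4.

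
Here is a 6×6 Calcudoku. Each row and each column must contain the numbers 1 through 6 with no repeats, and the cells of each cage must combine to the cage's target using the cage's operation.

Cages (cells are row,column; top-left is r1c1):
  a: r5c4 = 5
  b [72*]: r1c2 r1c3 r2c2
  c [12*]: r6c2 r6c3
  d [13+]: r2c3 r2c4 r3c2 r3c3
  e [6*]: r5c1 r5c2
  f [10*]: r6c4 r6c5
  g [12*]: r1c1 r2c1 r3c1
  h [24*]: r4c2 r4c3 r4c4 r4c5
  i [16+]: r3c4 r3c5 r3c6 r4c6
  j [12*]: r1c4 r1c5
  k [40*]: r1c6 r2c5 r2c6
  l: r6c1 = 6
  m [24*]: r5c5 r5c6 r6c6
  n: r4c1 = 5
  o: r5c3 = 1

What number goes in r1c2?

2

Cage n is given; hence r4c1 = 5.
Cage o is given, which forces r5c3 = 1.
A is a freebie, which forces r5c4 = 5.
Cage l is given, so r6c1 = 6.
Column 4 already has 5, leaving r6c4 = 2.
Row 6 now contains 2, leaving r6c5 = 5.
In row 1, 1 can only go at r1c1, so r1c1 = 1.
Row 1 needs a 5, and only r1c6 is open for it.
In row 2, 1 can only go at r2c4, so r2c4 = 1.
In row 2, 5 can only go at r2c3, so r2c3 = 5.
The only place for 6 in row 2 is r2c2.
The only place for 3 in row 2 is r2c1.
3 is placed in column 1, leaving r3c1 = 4.
3 is placed in column 1; hence r5c1 = 2.
Cage e needs two cells with product 6, leaving r5c2 = 3.
Column 2 now contains 3, so r6c2 = 4.
4 is placed in row 6; hence r6c3 = 3.
Row 6 now contains 3, so r6c6 = 1.
4 is placed in column 2, which forces r1c2 = 2.
The 3 cells of cage b must have product 72, which forces r1c3 = 6.
6 is placed in column 3, leaving r3c3 = 2.
The 4 cells of cage i must have sum 16; hence r3c4 = 6.
Cage i needs sum 16, so r3c5 = 1.
The 4 cells of cage i must have sum 16, so r3c6 = 3.
Column 2 already has 2, leaving r4c2 = 1.
Column 3 already has 2, leaving r4c3 = 4.
Row 4 already has 4; hence r4c4 = 3.
3 is placed in row 4; hence r4c5 = 2.
Cage i has sum 16, which forces r4c6 = 6.
6 is placed in column 6, which forces r5c6 = 4.
Column 4 already has 3, so r1c4 = 4.
The two cells of cage j must have product 12, which forces r1c5 = 3.
Column 5 now contains 2, leaving r2c5 = 4.
4 is placed in column 6; hence r2c6 = 2.
Row 3 now contains 1, leaving r3c2 = 5.
4 is placed in row 5, leaving r5c5 = 6.
The full grid is 1 2 6 4 3 5 / 3 6 5 1 4 2 / 4 5 2 6 1 3 / 5 1 4 3 2 6 / 2 3 1 5 6 4 / 6 4 3 2 5 1.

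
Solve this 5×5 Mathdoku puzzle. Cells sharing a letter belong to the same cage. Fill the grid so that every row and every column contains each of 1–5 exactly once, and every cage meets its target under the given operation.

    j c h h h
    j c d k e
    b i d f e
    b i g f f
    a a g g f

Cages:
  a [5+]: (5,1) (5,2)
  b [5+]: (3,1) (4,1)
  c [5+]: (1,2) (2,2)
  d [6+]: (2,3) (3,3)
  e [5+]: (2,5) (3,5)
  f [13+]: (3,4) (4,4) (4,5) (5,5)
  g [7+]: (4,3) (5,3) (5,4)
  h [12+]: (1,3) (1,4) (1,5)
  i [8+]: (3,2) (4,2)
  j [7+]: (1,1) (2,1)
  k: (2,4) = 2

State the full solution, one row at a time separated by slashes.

2 1 3 5 4 / 5 4 1 2 3 / 1 3 5 4 2 / 4 5 2 3 1 / 3 2 4 1 5

Cage k is a single given cell, leaving (2,4) = 2.
Row 1 needs a 1, and only (1,2) is open for it.
The two cells of cage c must have sum 5; hence (2,2) = 4.
Row 1 needs a 2, and only (1,1) is open for it.
Cage j's pair has sum 7, leaving (2,1) = 5.
Row 2 now contains 5, leaving (2,3) = 1.
Row 2 now contains 1, which forces (2,5) = 3.
Column 3 already has 1, so (3,3) = 5.
2 is placed in column 1; hence (5,1) = 3.
The two cells of cage a must have sum 5, so (5,2) = 2.
Row 5 now contains 2; hence (5,3) = 4.
4 is placed in row 5, leaving (5,4) = 1.
Row 5 already has 1, so (5,5) = 5.
Column 3 already has 4, so (1,3) = 3.
Cage h has sum 12, leaving (1,4) = 5.
Column 5 already has 5, so (1,5) = 4.
Row 3 now contains 5, leaving (3,2) = 3.
3 is placed in row 3; hence (3,4) = 4.
Cage e needs two cells with sum 5, which forces (3,5) = 2.
Cage i's pair has sum 8, so (4,2) = 5.
Cage g has sum 7; hence (4,3) = 2.
Column 4 already has 4; hence (4,4) = 3.
Cage f needs sum 13, so (4,5) = 1.
4 is placed in row 3, leaving (3,1) = 1.
Row 4 already has 1, so (4,1) = 4.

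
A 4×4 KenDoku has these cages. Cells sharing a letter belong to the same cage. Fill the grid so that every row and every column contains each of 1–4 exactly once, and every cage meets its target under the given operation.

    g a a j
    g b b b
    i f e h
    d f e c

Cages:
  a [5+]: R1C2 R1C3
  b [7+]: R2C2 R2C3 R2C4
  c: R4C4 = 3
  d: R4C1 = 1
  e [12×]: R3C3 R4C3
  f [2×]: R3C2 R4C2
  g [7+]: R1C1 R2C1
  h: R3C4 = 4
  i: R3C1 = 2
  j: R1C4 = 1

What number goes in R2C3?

Cage j is a single given cell, so R1C4 = 1.
I is a freebie, so R3C1 = 2.
2 is placed in row 3, which forces R3C2 = 1.
H is a freebie, so R3C4 = 4.
D is a freebie, so R4C1 = 1.
1 is placed in column 2, so R4C2 = 2.
C is a freebie; hence R4C4 = 3.
Cage a needs two cells with sum 5, which forces R1C2 = 3.
Cage a's pair has sum 5, leaving R1C3 = 2.
Column 2 already has 2, so R2C2 = 4.
Cage b has sum 7; hence R2C3 = 1.
Column 4 now contains 4, which forces R2C4 = 2.
4 is placed in row 3, which forces R3C3 = 3.
3 is placed in row 4, so R4C3 = 4.
3 is placed in row 1; hence R1C1 = 4.
Row 2 now contains 4, so R2C1 = 3.
Filled in: 4 3 2 1 / 3 4 1 2 / 2 1 3 4 / 1 2 4 3.

1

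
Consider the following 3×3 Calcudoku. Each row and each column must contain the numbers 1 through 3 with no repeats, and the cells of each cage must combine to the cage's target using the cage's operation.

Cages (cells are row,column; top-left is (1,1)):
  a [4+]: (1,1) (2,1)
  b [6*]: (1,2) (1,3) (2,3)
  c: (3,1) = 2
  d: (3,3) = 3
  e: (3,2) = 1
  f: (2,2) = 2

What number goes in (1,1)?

1

Cage f is given, leaving (2,2) = 2.
C is a freebie; hence (3,1) = 2.
Cage e is given, leaving (3,2) = 1.
D is a freebie, leaving (3,3) = 3.
Column 2 now contains 1, so (1,2) = 3.
Cage b has product 6, so (1,3) = 2.
3 is placed in column 3, leaving (2,3) = 1.
Row 1 now contains 3, leaving (1,1) = 1.
Row 2 already has 1, so (2,1) = 3.
Completed grid: 1 3 2 / 3 2 1 / 2 1 3.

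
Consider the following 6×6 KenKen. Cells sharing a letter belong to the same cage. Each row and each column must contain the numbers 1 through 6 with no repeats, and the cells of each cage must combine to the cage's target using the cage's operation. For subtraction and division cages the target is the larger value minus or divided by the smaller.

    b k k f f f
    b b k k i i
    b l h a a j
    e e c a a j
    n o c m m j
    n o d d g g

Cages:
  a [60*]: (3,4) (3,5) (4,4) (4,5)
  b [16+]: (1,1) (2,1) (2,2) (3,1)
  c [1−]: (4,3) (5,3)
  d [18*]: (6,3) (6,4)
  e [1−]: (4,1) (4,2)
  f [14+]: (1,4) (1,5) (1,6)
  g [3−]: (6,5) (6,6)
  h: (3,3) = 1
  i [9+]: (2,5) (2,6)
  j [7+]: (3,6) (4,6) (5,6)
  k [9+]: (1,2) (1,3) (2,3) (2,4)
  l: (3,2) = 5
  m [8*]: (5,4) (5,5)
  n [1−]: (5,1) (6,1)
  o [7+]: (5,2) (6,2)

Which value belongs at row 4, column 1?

2

L is a freebie, leaving (3,2) = 5.
H is a freebie, leaving (3,3) = 1.
The pair (5,4)/(5,5) in row 5 holds {2, 4}, which forces (5,6) = 1.
The two cells of cage g must have difference 3, so (6,5) = 2.
(3,6) and (4,6) in column 6 are {2, 4}, which forces (6,6) = 5.
The two cells of cage m must have product 8; hence (5,4) = 2.
2 is placed in column 5, so (5,5) = 4.
5 is placed in row 6, which forces (6,1) = 4.
Row 6 now contains 4; hence (6,2) = 1.
Cage k has sum 9, so (2,4) = 1.
The 4 cells of cage a must have product 60, which forces (3,4) = 4.
The 4 cells of cage a must have product 60, leaving (3,5) = 3.
Row 3 already has 4, leaving (3,6) = 2.
Column 4 now contains 1, so (4,4) = 5.
Row 4 already has 5, so (4,5) = 1.
2 is placed in column 6, which forces (4,6) = 4.
Cage o's pair has sum 7; hence (5,2) = 6.
Cage f needs sum 14, leaving (1,5) = 5.
3 is placed in column 5, which forces (2,5) = 6.
Cage i needs two cells with sum 9; hence (2,6) = 3.
2 is placed in row 3, which forces (3,1) = 6.
Cage k has sum 9; hence (1,2) = 2.
Cage k has sum 9, so (1,3) = 4.
The 3 cells of cage f must have sum 14; hence (1,4) = 3.
Column 6 already has 3; hence (1,6) = 6.
The 4 cells of cage b must have sum 16, so (2,1) = 5.
Column 2 already has 2, which forces (2,2) = 4.
Row 2 now contains 3, which forces (2,3) = 2.
Column 2 already has 2, so (4,2) = 3.
Column 3 now contains 2, which forces (4,3) = 6.
Column 1 now contains 5; hence (5,1) = 3.
Row 5 now contains 3, which forces (5,3) = 5.
6 is placed in column 3, which forces (6,3) = 3.
Column 4 already has 3, leaving (6,4) = 6.
Row 1 already has 3, leaving (1,1) = 1.
Row 4 already has 3, which forces (4,1) = 2.
The full grid is 1 2 4 3 5 6 / 5 4 2 1 6 3 / 6 5 1 4 3 2 / 2 3 6 5 1 4 / 3 6 5 2 4 1 / 4 1 3 6 2 5.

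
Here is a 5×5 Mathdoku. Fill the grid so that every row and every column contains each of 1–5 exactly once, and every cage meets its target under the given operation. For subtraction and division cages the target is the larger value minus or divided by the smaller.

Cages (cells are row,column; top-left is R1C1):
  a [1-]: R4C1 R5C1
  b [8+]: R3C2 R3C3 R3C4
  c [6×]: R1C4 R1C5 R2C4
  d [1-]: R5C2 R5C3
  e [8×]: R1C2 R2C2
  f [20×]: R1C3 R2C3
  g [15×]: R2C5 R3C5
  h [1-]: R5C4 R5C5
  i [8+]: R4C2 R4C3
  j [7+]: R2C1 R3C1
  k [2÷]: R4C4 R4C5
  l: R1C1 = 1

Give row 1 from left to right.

Cage l is given, which forces R1C1 = 1.
Cage c has product 6, which forces R2C4 = 1.
The only place for 5 in row 1 is R1C3.
Column 3 already has 5; hence R2C3 = 4.
The two cells of cage i must have sum 8, so R4C2 = 5.
Column 3 already has 5, which forces R4C3 = 3.
Cage e's pair has product 8, so R1C2 = 4.
Row 2 already has 4, leaving R2C2 = 2.
Cage d's pair has difference 1, so R5C3 = 2.
Cage b has sum 8, leaving R3C2 = 3.
Column 3 already has 2, so R3C3 = 1.
The 3 cells of cage b must have sum 8, which forces R3C4 = 4.
Row 3 already has 3, which forces R3C5 = 5.
Column 4 already has 4, which forces R4C4 = 2.
Column 2 now contains 3, so R5C2 = 1.
Column 4 already has 2; hence R1C4 = 3.
Cage c needs product 6, which forces R1C5 = 2.
Cage j's pair has sum 7, which forces R2C1 = 5.
Column 5 now contains 5; hence R2C5 = 3.
4 is placed in row 3, leaving R3C1 = 2.
2 is placed in row 4, which forces R4C1 = 4.
Row 4 already has 4, which forces R4C5 = 1.
Column 1 now contains 5; hence R5C1 = 3.
Column 4 now contains 3, which forces R5C4 = 5.
The two cells of cage h must have difference 1; hence R5C5 = 4.
Completed grid: 1 4 5 3 2 / 5 2 4 1 3 / 2 3 1 4 5 / 4 5 3 2 1 / 3 1 2 5 4.

1 4 5 3 2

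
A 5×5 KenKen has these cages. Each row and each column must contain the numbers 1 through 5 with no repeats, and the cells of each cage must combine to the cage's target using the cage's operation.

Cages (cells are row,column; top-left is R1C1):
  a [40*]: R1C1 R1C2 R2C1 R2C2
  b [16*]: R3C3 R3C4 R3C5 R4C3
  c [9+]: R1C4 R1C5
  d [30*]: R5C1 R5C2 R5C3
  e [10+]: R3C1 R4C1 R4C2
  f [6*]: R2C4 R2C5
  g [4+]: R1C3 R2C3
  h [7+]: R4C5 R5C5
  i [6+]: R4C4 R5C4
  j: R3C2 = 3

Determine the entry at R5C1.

3

Cage j is a single given cell, which forces R3C2 = 3.
Cage b needs product 16, so R4C3 = 2.
In row 1, 3 can only go at R1C3, so R1C3 = 3.
Column 3 now contains 3, which forces R2C3 = 1.
1 is placed in column 3, which forces R3C3 = 4.
Cage d needs product 30; hence R5C1 = 3.
The 3 cells of cage d must have product 30; hence R5C2 = 2.
Column 3 now contains 3, so R5C3 = 5.
5 is placed in row 5, leaving R5C4 = 1.
2 is placed in row 5, so R5C5 = 4.
The two cells of cage c must have sum 9, so R1C4 = 4.
4 is placed in column 5, which forces R1C5 = 5.
Column 4 now contains 1, leaving R3C4 = 2.
Cage b has product 16, which forces R3C5 = 1.
The two cells of cage i must have sum 6, so R4C4 = 5.
Cage h's pair has sum 7; hence R4C5 = 3.
The 4 cells of cage a must have product 40; hence R1C1 = 2.
5 is placed in row 1, leaving R1C2 = 1.
Column 4 already has 2; hence R2C4 = 3.
3 is placed in column 5, leaving R2C5 = 2.
Row 3 now contains 1, which forces R3C1 = 5.
Column 2 now contains 1, leaving R4C2 = 4.
Column 1 already has 5, which forces R2C1 = 4.
Column 2 already has 4, which forces R2C2 = 5.
4 is placed in row 4, so R4C1 = 1.
Filled in: 2 1 3 4 5 / 4 5 1 3 2 / 5 3 4 2 1 / 1 4 2 5 3 / 3 2 5 1 4.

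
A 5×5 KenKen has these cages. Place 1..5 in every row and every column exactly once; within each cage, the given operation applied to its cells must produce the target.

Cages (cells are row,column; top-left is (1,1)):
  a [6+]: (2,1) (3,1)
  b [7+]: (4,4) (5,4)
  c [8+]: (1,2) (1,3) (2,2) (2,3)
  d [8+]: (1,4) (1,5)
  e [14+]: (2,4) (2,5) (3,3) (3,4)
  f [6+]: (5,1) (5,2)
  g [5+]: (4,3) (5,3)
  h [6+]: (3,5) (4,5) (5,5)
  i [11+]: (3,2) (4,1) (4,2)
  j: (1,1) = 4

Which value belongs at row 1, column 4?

Cage j is a single given cell; hence (1,1) = 4.
The only place for 3 in column 1 is (4,1).
Cage i has sum 11, so (3,2) = 3.
Cage i has sum 11, leaving (4,2) = 5.
Cage h needs sum 6, which forces (5,5) = 3.
The two cells of cage d must have sum 8, leaving (1,4) = 3.
Column 5 already has 3; hence (1,5) = 5.
Cage b needs two cells with sum 7; hence (4,4) = 2.
Row 4 now contains 2, leaving (4,5) = 1.
3 is placed in row 5, leaving (5,4) = 5.
Cage e has sum 14; hence (2,4) = 1.
The 4 cells of cage e must have sum 14, leaving (2,5) = 4.
Cage e has sum 14; hence (3,3) = 5.
The 4 cells of cage e must have sum 14; hence (3,4) = 4.
1 is placed in column 5, which forces (3,5) = 2.
Row 4 now contains 1, which forces (4,3) = 4.
Row 5 already has 5, which forces (5,1) = 2.
Cage f needs two cells with sum 6, which forces (5,2) = 4.
Cage g needs two cells with sum 5, leaving (5,3) = 1.
Cage c needs sum 8, leaving (1,2) = 1.
Column 3 already has 1; hence (1,3) = 2.
Row 2 now contains 1, leaving (2,1) = 5.
4 is placed in row 2, so (2,2) = 2.
4 is placed in row 2; hence (2,3) = 3.
Row 3 already has 5, which forces (3,1) = 1.
Filled in: 4 1 2 3 5 / 5 2 3 1 4 / 1 3 5 4 2 / 3 5 4 2 1 / 2 4 1 5 3.

3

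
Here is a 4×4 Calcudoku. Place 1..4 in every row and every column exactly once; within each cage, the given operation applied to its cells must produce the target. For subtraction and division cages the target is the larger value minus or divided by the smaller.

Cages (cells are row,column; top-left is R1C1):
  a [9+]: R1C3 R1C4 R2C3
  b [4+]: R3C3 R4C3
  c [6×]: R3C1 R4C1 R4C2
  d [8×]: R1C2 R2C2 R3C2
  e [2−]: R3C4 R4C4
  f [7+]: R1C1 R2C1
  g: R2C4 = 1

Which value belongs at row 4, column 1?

G is a freebie, leaving R2C4 = 1.
Row 4 needs a 4, and only R4C4 is open for it.
Column 4 already has 4, which forces R3C4 = 2.
Column 4 already has 2; hence R1C4 = 3.
Row 1 now contains 3, leaving R1C1 = 4.
Row 1 already has 4, which forces R1C3 = 2.
Cage f's pair has sum 7, which forces R2C1 = 3.
2 is placed in column 3, which forces R2C3 = 4.
Column 1 already has 3; hence R3C1 = 1.
Row 3 now contains 1, so R3C2 = 4.
Row 3 now contains 1; hence R3C3 = 3.
Column 1 already has 1, which forces R4C1 = 2.
Column 3 already has 3; hence R4C3 = 1.
Row 1 now contains 2, leaving R1C2 = 1.
Row 2 now contains 4, which forces R2C2 = 2.
1 is placed in row 4, so R4C2 = 3.
Filled in: 4 1 2 3 / 3 2 4 1 / 1 4 3 2 / 2 3 1 4.

2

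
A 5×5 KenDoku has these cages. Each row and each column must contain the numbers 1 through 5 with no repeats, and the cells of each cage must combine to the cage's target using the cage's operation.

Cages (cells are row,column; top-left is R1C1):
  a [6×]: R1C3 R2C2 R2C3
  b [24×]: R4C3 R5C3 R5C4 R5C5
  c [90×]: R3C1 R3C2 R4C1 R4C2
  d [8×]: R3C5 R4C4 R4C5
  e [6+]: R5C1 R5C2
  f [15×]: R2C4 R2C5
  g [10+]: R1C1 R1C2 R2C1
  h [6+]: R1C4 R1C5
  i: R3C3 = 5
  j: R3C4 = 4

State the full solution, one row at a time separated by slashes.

Cage i is a single given cell, leaving R3C3 = 5.
Cage j is a single given cell; hence R3C4 = 4.
Cage d has product 8; hence R4C5 = 4.
The 4 cells of cage b must have product 24, so R5C3 = 4.
The only place for 4 in row 2 is R2C1.
In row 1, 3 can only go at R1C3, so R1C3 = 3.
The only place for 2 in row 1 is R1C1.
Cage g needs sum 10, which forces R1C2 = 4.
Column 1 now contains 2, leaving R3C1 = 3.
Cage c needs product 90; hence R3C2 = 2.
Row 3 now contains 2, which forces R3C5 = 1.
Cage c has product 90; hence R4C1 = 5.
The 4 cells of cage c must have product 90, leaving R4C2 = 3.
5 is placed in column 1, which forces R5C1 = 1.
Row 5 now contains 1, which forces R5C2 = 5.
The two cells of cage h must have sum 6; hence R1C4 = 1.
1 is placed in column 5, leaving R1C5 = 5.
Column 2 now contains 2; hence R2C2 = 1.
Cage a has product 6, leaving R2C3 = 2.
5 is placed in column 5; hence R2C5 = 3.
The 4 cells of cage b must have product 24, so R4C3 = 1.
Cage d has product 8, leaving R4C4 = 2.
Column 4 now contains 2, leaving R5C4 = 3.
3 is placed in column 5, leaving R5C5 = 2.
Row 2 already has 3, leaving R2C4 = 5.

2 4 3 1 5 / 4 1 2 5 3 / 3 2 5 4 1 / 5 3 1 2 4 / 1 5 4 3 2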